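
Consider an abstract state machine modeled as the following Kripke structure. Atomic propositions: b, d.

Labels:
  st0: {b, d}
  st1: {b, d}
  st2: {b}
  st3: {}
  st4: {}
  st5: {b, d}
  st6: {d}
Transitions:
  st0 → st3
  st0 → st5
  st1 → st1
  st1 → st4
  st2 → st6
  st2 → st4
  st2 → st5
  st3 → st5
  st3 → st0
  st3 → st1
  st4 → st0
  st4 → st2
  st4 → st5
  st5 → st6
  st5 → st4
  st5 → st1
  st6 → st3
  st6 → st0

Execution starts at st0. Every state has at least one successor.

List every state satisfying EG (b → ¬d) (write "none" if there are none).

States satisfying b → ¬d: {st2, st3, st4, st6}.
States satisfying EG (b → ¬d): {st2, st4}.

{st2, st4}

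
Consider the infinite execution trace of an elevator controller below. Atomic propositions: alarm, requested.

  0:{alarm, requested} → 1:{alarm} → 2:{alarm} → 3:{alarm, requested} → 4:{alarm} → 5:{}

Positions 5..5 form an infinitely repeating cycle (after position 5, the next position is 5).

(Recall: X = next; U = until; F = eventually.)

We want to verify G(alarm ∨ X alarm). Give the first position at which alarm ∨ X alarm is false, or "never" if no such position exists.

5

Check alarm ∨ X alarm at each position in order: 0 ✓, 1 ✓, 2 ✓, 3 ✓, 4 ✓.
At position 5 the labels are {} and the next position 5 has {}, so alarm ∨ X alarm is false there. This is the first violation.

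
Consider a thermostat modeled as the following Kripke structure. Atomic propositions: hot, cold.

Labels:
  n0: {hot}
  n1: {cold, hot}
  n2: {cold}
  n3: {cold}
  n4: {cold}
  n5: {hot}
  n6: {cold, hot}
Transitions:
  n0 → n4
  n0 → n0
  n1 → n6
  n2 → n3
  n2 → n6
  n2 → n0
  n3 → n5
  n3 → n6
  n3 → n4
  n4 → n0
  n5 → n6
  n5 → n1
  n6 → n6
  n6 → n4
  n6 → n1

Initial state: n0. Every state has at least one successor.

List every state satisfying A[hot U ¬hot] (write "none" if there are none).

States satisfying hot: {n0, n1, n5, n6}.
States satisfying ¬hot: {n2, n3, n4}.
States satisfying A[hot U ¬hot]: {n2, n3, n4}.

{n2, n3, n4}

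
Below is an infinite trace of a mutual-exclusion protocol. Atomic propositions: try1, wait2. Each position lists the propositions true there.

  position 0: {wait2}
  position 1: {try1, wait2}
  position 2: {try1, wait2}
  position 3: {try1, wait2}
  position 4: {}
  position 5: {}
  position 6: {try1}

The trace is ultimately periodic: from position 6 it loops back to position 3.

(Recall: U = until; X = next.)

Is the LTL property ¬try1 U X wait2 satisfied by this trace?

Yes

Walking from position 0: X wait2 first holds at position 0, and ¬try1 holds at every earlier position along the way, so ¬try1 U X wait2 holds.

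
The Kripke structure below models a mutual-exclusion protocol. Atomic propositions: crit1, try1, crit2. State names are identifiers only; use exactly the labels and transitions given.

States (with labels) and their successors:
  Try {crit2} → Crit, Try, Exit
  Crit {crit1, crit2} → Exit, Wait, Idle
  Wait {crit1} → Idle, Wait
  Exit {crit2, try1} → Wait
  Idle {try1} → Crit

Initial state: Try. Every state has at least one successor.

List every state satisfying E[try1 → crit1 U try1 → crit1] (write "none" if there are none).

{Try, Crit, Wait}

States satisfying try1 → crit1: {Try, Crit, Wait}.
States satisfying E[try1 → crit1 U try1 → crit1]: {Try, Crit, Wait}.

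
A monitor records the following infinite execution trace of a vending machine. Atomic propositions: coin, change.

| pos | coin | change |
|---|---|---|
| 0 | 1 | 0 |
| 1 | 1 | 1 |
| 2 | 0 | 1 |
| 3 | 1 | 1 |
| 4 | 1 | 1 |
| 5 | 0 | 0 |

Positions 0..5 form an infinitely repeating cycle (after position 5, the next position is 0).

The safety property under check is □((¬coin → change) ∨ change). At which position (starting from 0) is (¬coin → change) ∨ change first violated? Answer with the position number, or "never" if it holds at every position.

5

Check (¬coin → change) ∨ change at each position in order: 0 ✓, 1 ✓, 2 ✓, 3 ✓, 4 ✓.
At position 5 the labels are {}, so (¬coin → change) ∨ change is false there. This is the first violation.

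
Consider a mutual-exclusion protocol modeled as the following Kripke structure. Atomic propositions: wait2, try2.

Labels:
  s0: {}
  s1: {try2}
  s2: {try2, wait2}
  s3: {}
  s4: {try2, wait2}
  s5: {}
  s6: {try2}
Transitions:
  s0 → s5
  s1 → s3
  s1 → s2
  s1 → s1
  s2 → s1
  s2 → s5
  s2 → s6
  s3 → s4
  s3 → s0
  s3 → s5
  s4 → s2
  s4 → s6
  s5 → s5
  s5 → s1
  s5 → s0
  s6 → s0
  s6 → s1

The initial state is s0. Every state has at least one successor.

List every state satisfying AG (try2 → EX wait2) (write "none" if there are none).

States satisfying try2 → EX wait2: {s0, s1, s3, s4, s5}.
States satisfying AG (try2 → EX wait2): ∅.

none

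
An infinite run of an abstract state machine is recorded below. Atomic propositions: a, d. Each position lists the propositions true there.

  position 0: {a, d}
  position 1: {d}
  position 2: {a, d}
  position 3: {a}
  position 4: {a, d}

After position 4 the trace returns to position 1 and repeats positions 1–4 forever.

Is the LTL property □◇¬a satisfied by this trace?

◇¬a holds at every position 0..4, and those are all positions ever visited, so □◇¬a holds.

Holds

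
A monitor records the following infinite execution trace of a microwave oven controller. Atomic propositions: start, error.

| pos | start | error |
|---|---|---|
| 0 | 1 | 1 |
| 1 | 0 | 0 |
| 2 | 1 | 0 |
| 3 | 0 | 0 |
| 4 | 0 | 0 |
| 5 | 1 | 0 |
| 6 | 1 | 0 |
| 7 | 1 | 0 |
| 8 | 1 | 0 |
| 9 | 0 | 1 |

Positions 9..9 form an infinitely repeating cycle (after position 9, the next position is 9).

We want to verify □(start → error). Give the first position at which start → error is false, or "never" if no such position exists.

2

Check start → error at each position in order: 0 ✓, 1 ✓.
At position 2 the labels are {start}, so start → error is false there. This is the first violation.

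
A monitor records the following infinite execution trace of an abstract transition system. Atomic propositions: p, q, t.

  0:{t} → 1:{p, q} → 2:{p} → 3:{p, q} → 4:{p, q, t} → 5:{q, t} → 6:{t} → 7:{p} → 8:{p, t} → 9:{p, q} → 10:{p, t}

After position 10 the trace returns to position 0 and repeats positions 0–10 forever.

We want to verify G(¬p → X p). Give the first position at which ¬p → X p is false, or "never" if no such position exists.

5

Check ¬p → X p at each position in order: 0 ✓, 1 ✓, 2 ✓, 3 ✓, 4 ✓.
At position 5 the labels are {q, t} and the next position 6 has {t}, so ¬p → X p is false there. This is the first violation.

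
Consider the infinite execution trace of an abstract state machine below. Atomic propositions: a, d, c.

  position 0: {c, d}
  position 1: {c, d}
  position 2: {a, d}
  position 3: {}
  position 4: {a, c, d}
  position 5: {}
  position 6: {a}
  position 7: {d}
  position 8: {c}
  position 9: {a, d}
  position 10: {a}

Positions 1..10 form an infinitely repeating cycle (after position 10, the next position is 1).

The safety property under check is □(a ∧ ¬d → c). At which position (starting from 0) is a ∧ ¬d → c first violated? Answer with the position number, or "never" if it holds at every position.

Check a ∧ ¬d → c at each position in order: 0 ✓, 1 ✓, 2 ✓, 3 ✓, 4 ✓, 5 ✓.
At position 6 the labels are {a}, so a ∧ ¬d → c is false there. This is the first violation.

6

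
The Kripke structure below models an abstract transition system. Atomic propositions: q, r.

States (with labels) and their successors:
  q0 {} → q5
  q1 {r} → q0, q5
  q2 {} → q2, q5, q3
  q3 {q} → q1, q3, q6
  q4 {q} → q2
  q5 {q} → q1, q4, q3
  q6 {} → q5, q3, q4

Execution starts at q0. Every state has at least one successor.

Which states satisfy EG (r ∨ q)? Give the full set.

{q1, q3, q5}

States satisfying r ∨ q: {q1, q3, q4, q5}.
States satisfying EG (r ∨ q): {q1, q3, q5}.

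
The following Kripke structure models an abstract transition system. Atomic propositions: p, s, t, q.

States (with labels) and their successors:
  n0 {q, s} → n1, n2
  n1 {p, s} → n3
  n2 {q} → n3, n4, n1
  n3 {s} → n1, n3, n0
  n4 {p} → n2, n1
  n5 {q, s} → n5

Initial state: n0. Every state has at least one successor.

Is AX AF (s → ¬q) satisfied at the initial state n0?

States satisfying AF (s → ¬q): {n0, n1, n2, n3, n4}.
States satisfying AX AF (s → ¬q): {n0, n1, n2, n3, n4}.
n0 ∈ Sat(AX AF (s → ¬q)).

Yes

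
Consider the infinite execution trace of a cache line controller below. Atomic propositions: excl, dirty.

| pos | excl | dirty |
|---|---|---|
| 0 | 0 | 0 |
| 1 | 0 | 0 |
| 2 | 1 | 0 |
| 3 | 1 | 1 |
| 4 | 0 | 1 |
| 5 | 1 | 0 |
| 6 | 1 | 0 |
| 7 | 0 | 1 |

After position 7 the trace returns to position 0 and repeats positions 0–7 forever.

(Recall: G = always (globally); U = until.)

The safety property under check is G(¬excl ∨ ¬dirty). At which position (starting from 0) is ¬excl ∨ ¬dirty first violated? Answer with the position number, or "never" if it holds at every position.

3

Check ¬excl ∨ ¬dirty at each position in order: 0 ✓, 1 ✓, 2 ✓.
At position 3 the labels are {dirty, excl}, so ¬excl ∨ ¬dirty is false there. This is the first violation.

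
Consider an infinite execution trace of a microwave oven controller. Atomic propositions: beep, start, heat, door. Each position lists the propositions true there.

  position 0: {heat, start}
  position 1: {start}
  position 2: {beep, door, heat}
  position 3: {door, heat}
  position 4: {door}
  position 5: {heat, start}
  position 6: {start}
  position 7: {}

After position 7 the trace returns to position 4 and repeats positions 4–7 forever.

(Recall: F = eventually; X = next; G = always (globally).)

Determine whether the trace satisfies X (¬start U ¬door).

Holds

The position after 0 is 1; ¬start U ¬door is true there.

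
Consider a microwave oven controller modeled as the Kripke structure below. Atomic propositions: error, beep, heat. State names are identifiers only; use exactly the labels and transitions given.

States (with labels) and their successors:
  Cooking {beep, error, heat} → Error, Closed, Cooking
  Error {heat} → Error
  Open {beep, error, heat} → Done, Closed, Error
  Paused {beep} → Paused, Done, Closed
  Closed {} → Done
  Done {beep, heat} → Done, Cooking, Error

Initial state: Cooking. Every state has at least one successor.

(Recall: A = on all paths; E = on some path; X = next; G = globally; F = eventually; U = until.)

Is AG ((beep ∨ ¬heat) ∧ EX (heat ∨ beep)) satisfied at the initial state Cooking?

Does not hold

States satisfying (beep ∨ ¬heat) ∧ EX (heat ∨ beep): {Cooking, Open, Paused, Closed, Done}.
States satisfying AG ((beep ∨ ¬heat) ∧ EX (heat ∨ beep)): ∅.
Error is reachable from Cooking and violates (beep ∨ ¬heat) ∧ EX (heat ∨ beep), so AG fails at Cooking.
Cooking ∉ Sat(AG ((beep ∨ ¬heat) ∧ EX (heat ∨ beep))).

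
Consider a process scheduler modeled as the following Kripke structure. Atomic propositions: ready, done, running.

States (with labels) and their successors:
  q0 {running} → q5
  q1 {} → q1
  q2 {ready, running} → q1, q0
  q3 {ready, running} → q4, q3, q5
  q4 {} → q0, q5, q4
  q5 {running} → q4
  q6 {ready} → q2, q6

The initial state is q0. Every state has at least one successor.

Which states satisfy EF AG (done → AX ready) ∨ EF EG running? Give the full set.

{q0, q1, q2, q3, q4, q5, q6}

States satisfying AG (done → AX ready): {q0, q1, q2, q3, q4, q5, q6}.
States satisfying EF AG (done → AX ready): {q0, q1, q2, q3, q4, q5, q6}.
States satisfying EG running: {q3}.
States satisfying EF EG running: {q3}.
States satisfying EF AG (done → AX ready) ∨ EF EG running: {q0, q1, q2, q3, q4, q5, q6}.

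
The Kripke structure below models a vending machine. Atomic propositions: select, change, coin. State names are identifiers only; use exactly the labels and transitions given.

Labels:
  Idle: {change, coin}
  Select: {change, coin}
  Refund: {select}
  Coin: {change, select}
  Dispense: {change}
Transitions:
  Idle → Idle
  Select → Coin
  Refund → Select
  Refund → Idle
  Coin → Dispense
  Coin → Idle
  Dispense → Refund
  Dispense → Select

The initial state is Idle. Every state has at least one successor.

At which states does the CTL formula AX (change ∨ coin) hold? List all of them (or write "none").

States satisfying change ∨ coin: {Idle, Select, Coin, Dispense}.
States satisfying AX (change ∨ coin): {Idle, Select, Refund, Coin}.

{Idle, Select, Refund, Coin}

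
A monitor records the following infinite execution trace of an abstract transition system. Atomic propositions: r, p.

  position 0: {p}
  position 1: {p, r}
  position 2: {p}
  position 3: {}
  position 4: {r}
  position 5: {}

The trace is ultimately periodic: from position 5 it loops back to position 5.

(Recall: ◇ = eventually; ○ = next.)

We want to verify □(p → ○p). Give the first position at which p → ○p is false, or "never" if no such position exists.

2

Check p → ○p at each position in order: 0 ✓, 1 ✓.
At position 2 the labels are {p} and the next position 3 has {}, so p → ○p is false there. This is the first violation.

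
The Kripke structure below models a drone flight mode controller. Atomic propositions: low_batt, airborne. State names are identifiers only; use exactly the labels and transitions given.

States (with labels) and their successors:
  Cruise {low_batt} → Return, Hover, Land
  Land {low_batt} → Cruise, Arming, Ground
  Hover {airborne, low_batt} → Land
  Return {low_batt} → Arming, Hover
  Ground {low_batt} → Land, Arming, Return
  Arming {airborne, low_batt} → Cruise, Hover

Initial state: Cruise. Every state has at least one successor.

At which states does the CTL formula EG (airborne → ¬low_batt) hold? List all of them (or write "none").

States satisfying airborne → ¬low_batt: {Cruise, Land, Return, Ground}.
States satisfying EG (airborne → ¬low_batt): {Cruise, Land, Ground}.

{Cruise, Land, Ground}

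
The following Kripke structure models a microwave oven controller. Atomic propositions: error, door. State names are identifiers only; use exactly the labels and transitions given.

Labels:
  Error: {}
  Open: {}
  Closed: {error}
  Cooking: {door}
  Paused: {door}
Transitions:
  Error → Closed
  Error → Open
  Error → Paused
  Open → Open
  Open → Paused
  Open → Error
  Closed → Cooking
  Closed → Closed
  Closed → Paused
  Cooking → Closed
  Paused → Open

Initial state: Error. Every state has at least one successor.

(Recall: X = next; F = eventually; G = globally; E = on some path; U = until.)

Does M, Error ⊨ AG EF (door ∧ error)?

States satisfying EF (door ∧ error): ∅.
States satisfying AG EF (door ∧ error): ∅.
Closed is reachable from Error and violates EF (door ∧ error), so AG fails at Error.
Error ∉ Sat(AG EF (door ∧ error)).

Violated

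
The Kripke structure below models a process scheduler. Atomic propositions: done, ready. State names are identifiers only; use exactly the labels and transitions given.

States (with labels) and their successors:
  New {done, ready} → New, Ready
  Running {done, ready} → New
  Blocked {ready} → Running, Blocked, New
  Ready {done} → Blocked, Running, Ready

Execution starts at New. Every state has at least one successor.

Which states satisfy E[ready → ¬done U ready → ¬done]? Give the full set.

{Blocked, Ready}

States satisfying ready → ¬done: {Blocked, Ready}.
States satisfying E[ready → ¬done U ready → ¬done]: {Blocked, Ready}.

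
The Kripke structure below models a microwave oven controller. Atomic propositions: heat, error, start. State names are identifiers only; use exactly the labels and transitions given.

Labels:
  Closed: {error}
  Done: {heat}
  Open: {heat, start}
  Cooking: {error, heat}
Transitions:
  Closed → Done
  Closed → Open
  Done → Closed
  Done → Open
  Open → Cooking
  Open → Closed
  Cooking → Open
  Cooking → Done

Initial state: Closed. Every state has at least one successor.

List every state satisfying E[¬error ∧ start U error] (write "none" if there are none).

States satisfying ¬error ∧ start: {Open}.
States satisfying error: {Closed, Cooking}.
States satisfying E[¬error ∧ start U error]: {Closed, Open, Cooking}.

{Closed, Open, Cooking}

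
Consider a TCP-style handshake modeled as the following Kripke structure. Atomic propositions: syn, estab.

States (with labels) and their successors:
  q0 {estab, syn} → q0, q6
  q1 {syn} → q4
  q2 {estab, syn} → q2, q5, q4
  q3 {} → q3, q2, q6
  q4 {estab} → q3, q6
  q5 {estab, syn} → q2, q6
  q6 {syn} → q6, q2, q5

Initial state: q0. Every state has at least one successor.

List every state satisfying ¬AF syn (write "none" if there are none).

{q3, q4}

States satisfying syn: {q0, q1, q2, q5, q6}.
States satisfying AF syn: {q0, q1, q2, q5, q6}.
States satisfying ¬AF syn: {q3, q4}.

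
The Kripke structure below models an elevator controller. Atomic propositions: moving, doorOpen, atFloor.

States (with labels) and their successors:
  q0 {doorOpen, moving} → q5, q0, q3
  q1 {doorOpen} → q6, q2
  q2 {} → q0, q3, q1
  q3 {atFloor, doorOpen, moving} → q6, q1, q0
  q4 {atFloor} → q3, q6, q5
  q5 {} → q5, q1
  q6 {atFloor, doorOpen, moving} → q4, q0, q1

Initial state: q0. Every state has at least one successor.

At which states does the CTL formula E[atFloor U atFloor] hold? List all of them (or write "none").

{q3, q4, q6}

States satisfying atFloor: {q3, q4, q6}.
States satisfying E[atFloor U atFloor]: {q3, q4, q6}.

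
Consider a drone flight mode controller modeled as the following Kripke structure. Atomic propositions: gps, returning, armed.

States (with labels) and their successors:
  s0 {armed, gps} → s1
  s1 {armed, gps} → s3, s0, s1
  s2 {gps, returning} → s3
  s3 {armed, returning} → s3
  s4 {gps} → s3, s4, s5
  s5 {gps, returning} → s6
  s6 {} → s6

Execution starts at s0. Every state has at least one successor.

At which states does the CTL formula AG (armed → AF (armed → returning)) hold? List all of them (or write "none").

{s2, s3, s4, s5, s6}

States satisfying armed → AF (armed → returning): {s2, s3, s4, s5, s6}.
States satisfying AG (armed → AF (armed → returning)): {s2, s3, s4, s5, s6}.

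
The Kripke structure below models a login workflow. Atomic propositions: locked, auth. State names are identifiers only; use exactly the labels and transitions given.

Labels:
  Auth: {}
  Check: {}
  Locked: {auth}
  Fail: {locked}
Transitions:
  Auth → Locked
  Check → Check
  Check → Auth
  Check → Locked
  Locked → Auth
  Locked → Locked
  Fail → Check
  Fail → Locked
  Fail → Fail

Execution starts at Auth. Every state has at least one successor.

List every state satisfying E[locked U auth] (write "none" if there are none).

{Locked, Fail}

States satisfying locked: {Fail}.
States satisfying auth: {Locked}.
States satisfying E[locked U auth]: {Locked, Fail}.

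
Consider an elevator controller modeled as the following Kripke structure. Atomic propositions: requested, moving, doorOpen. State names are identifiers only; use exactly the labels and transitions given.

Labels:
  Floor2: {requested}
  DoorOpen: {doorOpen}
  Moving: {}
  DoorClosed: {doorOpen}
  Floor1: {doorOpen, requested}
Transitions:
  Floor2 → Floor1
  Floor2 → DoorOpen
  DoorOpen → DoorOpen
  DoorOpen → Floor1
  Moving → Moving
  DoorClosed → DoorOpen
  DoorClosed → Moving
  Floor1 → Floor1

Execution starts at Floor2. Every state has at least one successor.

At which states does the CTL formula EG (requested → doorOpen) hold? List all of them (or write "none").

{DoorOpen, Moving, DoorClosed, Floor1}

States satisfying requested → doorOpen: {DoorOpen, Moving, DoorClosed, Floor1}.
States satisfying EG (requested → doorOpen): {DoorOpen, Moving, DoorClosed, Floor1}.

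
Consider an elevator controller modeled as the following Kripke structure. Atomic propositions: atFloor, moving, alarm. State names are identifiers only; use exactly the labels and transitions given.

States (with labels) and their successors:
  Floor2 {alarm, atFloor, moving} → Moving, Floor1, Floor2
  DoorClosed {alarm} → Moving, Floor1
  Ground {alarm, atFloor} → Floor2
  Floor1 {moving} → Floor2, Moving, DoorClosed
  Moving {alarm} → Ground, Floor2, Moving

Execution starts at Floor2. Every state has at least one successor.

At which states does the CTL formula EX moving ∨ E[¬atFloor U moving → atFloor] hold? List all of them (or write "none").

{Floor2, DoorClosed, Ground, Floor1, Moving}

States satisfying moving: {Floor2, Floor1}.
States satisfying EX moving: {Floor2, DoorClosed, Ground, Floor1, Moving}.
States satisfying ¬atFloor: {DoorClosed, Floor1, Moving}.
States satisfying moving → atFloor: {Floor2, DoorClosed, Ground, Moving}.
States satisfying E[¬atFloor U moving → atFloor]: {Floor2, DoorClosed, Ground, Floor1, Moving}.
States satisfying EX moving ∨ E[¬atFloor U moving → atFloor]: {Floor2, DoorClosed, Ground, Floor1, Moving}.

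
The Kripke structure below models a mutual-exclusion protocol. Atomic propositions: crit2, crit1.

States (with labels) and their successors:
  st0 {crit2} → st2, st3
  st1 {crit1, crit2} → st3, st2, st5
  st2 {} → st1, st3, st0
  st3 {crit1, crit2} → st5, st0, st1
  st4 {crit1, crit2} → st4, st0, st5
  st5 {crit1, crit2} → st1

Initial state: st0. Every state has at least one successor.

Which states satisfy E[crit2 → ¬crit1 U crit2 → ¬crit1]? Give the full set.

{st0, st2}

States satisfying crit2 → ¬crit1: {st0, st2}.
States satisfying E[crit2 → ¬crit1 U crit2 → ¬crit1]: {st0, st2}.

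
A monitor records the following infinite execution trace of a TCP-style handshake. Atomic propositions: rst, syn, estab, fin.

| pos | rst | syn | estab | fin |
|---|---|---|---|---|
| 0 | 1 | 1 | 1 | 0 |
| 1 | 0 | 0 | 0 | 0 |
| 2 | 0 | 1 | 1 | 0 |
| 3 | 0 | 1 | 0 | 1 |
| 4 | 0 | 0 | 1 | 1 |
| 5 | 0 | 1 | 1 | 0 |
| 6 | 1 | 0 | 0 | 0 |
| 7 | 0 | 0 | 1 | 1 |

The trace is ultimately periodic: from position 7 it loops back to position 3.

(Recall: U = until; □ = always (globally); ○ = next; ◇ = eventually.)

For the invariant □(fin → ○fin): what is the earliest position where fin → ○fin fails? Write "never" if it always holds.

Check fin → ○fin at each position in order: 0 ✓, 1 ✓, 2 ✓, 3 ✓.
At position 4 the labels are {estab, fin} and the next position 5 has {estab, syn}, so fin → ○fin is false there. This is the first violation.

4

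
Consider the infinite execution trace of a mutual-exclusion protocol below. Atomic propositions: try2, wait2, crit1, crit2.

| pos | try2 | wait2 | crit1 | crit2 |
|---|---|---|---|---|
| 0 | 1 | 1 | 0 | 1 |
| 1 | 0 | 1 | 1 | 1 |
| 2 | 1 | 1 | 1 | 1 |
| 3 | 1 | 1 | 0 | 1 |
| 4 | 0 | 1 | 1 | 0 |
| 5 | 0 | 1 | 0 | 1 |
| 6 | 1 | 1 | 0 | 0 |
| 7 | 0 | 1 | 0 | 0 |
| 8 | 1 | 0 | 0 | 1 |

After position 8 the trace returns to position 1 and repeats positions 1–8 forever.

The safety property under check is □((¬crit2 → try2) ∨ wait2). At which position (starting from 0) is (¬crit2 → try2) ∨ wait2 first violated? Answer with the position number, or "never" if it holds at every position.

never

(¬crit2 → try2) ∨ wait2 holds at every position 0..8, and those are all the positions the trace ever visits, so the invariant □((¬crit2 → try2) ∨ wait2) is never violated.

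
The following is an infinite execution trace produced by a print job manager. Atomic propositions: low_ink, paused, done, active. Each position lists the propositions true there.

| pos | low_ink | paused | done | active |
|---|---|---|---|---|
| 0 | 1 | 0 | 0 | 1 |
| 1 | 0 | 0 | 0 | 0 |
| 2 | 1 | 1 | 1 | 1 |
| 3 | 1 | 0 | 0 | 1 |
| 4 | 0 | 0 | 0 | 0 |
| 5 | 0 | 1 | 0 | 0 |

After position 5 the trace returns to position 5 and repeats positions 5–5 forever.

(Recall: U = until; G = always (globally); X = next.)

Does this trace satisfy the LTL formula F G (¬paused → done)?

G (¬paused → done) holds at position 5, which is reachable from 0, so F G (¬paused → done) holds.

Holds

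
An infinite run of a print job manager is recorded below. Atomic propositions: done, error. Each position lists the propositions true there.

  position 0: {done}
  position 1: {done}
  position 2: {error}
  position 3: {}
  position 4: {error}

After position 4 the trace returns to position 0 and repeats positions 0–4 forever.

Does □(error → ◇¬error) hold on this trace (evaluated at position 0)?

Yes

error → ◇¬error holds at every position 0..4, and those are all positions ever visited, so □(error → ◇¬error) holds.
Positions where error holds: 2, 4.
Check ◇¬error at each: 2→ok, 4→ok.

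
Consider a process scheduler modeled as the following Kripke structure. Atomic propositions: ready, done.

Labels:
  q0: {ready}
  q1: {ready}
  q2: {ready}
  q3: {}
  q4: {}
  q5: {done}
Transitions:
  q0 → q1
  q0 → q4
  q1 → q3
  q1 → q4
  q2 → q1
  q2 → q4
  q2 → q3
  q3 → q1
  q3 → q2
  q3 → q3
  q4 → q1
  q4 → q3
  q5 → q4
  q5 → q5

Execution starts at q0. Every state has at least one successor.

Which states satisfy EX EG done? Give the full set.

{q5}

States satisfying EG done: {q5}.
States satisfying EX EG done: {q5}.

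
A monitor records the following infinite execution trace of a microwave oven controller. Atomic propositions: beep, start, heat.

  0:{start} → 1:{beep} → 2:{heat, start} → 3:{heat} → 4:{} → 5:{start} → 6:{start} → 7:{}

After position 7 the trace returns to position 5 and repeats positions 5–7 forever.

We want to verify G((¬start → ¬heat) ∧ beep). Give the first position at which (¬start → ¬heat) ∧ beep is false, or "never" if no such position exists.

0

At position 0 the labels are {start}, so (¬start → ¬heat) ∧ beep is false there. This is the first violation.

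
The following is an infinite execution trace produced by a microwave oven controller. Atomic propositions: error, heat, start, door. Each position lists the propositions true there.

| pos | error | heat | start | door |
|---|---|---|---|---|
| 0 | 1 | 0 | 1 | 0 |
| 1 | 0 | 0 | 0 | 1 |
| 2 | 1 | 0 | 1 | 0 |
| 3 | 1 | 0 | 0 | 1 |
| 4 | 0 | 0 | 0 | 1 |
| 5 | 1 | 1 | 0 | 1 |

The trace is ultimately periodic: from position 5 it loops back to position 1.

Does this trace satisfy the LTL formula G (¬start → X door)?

¬start → X door must hold at every position from 0 onward. It fails at position 1, so G (¬start → X door) is false.
Positions where ¬start holds: 1, 3, 4, 5.
Check X door at each: 1→fails, 3→ok, 4→ok, 5→ok.

Does not hold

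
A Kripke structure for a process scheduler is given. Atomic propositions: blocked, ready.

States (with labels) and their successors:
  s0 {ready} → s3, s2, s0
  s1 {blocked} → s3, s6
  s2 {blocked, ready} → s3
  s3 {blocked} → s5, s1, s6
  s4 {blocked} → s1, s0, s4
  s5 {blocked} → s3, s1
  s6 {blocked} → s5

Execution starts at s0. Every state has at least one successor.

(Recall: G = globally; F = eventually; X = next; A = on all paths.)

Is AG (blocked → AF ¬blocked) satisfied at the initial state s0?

Violated

States satisfying blocked → AF ¬blocked: {s0}.
States satisfying AG (blocked → AF ¬blocked): ∅.
s1 is reachable from s0 and violates blocked → AF ¬blocked, so AG fails at s0.
s0 ∉ Sat(AG (blocked → AF ¬blocked)).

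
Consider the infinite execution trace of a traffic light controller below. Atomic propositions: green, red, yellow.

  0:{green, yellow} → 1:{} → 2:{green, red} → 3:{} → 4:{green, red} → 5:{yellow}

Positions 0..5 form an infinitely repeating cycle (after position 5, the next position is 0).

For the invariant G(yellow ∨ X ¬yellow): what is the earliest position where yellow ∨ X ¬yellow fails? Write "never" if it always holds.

4

Check yellow ∨ X ¬yellow at each position in order: 0 ✓, 1 ✓, 2 ✓, 3 ✓.
At position 4 the labels are {green, red} and the next position 5 has {yellow}, so yellow ∨ X ¬yellow is false there. This is the first violation.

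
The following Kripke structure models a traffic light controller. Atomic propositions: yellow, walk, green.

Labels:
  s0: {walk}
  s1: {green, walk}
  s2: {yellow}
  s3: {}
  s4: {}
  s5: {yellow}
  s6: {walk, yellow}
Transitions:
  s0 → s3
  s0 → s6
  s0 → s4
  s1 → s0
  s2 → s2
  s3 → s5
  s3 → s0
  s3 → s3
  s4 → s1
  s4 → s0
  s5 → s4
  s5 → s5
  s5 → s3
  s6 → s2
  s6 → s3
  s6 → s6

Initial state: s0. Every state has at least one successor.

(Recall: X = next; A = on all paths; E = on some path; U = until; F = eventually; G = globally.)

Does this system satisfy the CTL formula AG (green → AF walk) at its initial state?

States satisfying green → AF walk: {s0, s1, s2, s3, s4, s5, s6}.
States satisfying AG (green → AF walk): {s0, s1, s2, s3, s4, s5, s6}.
Every state reachable from s0 satisfies green → AF walk.
s0 ∈ Sat(AG (green → AF walk)).

Satisfied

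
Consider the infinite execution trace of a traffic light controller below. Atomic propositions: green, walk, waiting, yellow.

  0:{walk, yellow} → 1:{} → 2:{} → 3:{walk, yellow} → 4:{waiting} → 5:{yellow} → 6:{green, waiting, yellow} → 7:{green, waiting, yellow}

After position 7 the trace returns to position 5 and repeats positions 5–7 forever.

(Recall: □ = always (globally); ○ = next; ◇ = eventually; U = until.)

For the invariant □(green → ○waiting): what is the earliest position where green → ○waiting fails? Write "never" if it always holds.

Check green → ○waiting at each position in order: 0 ✓, 1 ✓, 2 ✓, 3 ✓, 4 ✓, 5 ✓, 6 ✓.
At position 7 the labels are {green, waiting, yellow} and the next position 5 has {yellow}, so green → ○waiting is false there. This is the first violation.

7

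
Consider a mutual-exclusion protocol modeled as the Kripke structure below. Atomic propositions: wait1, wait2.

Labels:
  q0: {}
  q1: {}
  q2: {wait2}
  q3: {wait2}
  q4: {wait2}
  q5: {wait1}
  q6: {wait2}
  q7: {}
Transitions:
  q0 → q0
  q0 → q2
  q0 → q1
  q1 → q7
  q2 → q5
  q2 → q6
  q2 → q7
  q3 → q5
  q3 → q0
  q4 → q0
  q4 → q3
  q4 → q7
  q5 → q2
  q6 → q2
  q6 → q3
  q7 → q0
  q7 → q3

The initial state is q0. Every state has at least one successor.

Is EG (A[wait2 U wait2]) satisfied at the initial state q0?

Does not hold

States satisfying A[wait2 U wait2]: {q2, q3, q4, q6}.
States satisfying EG (A[wait2 U wait2]): {q2, q6}.
No suitable path/successor from q0 witnesses the formula.
q0 ∉ Sat(EG (A[wait2 U wait2])).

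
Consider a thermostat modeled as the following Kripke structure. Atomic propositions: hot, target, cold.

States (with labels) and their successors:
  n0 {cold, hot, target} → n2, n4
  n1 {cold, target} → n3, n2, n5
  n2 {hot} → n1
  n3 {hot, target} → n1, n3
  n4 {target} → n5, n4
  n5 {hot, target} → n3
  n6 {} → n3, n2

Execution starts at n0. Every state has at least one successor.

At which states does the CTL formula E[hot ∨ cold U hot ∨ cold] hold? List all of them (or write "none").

States satisfying hot ∨ cold: {n0, n1, n2, n3, n5}.
States satisfying E[hot ∨ cold U hot ∨ cold]: {n0, n1, n2, n3, n5}.

{n0, n1, n2, n3, n5}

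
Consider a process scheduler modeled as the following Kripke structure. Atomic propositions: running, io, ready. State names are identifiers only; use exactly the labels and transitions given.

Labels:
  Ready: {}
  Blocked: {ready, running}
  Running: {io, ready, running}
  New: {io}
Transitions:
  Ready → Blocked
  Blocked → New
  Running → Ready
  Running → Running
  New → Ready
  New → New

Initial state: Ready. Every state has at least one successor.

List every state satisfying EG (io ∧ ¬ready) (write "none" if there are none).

States satisfying io ∧ ¬ready: {New}.
States satisfying EG (io ∧ ¬ready): {New}.

{New}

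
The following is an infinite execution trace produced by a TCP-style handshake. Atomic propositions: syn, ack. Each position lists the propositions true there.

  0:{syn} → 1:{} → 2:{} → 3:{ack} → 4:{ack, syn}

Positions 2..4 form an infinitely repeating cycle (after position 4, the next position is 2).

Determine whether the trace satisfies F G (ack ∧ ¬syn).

Violated

G (ack ∧ ¬syn) is false at every position 0..4, so it never becomes true and F G (ack ∧ ¬syn) fails.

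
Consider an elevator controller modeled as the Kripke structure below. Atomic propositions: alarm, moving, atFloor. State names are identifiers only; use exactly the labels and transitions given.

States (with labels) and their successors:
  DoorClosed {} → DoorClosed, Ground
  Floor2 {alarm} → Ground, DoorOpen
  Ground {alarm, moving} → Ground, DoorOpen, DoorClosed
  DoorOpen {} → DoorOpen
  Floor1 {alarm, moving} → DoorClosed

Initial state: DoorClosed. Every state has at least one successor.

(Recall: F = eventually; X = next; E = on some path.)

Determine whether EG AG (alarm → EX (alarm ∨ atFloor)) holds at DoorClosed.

States satisfying AG (alarm → EX (alarm ∨ atFloor)): {DoorClosed, Floor2, Ground, DoorOpen}.
States satisfying EG AG (alarm → EX (alarm ∨ atFloor)): {DoorClosed, Floor2, Ground, DoorOpen}.
DoorClosed ∈ Sat(EG AG (alarm → EX (alarm ∨ atFloor))).

Yes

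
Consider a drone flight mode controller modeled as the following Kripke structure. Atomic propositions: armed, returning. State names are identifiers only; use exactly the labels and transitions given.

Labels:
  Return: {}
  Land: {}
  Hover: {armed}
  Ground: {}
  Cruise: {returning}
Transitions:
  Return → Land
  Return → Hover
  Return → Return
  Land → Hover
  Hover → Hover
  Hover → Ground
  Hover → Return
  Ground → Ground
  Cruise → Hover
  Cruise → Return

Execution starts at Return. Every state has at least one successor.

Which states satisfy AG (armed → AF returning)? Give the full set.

{Ground}

States satisfying armed → AF returning: {Return, Land, Ground, Cruise}.
States satisfying AG (armed → AF returning): {Ground}.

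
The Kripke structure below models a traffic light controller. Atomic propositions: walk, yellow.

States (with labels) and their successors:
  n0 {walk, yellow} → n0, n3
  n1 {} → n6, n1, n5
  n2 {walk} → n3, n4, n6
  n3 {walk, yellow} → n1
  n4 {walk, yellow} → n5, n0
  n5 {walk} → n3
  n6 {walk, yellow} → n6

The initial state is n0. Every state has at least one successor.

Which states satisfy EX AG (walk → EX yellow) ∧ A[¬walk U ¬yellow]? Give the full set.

States satisfying AG (walk → EX yellow): {n6}.
States satisfying EX AG (walk → EX yellow): {n1, n2, n6}.
States satisfying ¬walk: {n1}.
States satisfying ¬yellow: {n1, n2, n5}.
States satisfying A[¬walk U ¬yellow]: {n1, n2, n5}.
States satisfying EX AG (walk → EX yellow) ∧ A[¬walk U ¬yellow]: {n1, n2}.

{n1, n2}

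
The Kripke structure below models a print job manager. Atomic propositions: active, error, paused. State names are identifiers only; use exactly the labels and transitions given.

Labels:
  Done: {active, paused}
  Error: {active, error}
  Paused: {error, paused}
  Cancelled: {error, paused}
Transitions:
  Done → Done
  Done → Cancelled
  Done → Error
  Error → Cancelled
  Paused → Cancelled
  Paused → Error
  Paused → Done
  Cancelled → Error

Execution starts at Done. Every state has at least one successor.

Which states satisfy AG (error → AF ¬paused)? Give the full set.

{Done, Error, Cancelled}

States satisfying error → AF ¬paused: {Done, Error, Cancelled}.
States satisfying AG (error → AF ¬paused): {Done, Error, Cancelled}.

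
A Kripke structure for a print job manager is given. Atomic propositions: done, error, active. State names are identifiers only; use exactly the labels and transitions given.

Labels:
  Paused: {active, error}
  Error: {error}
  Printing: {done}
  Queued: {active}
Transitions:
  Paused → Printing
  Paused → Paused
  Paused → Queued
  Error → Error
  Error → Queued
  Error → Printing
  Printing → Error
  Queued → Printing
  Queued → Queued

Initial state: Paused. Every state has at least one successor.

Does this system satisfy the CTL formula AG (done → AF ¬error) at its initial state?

States satisfying done → AF ¬error: {Paused, Error, Printing, Queued}.
States satisfying AG (done → AF ¬error): {Paused, Error, Printing, Queued}.
Every state reachable from Paused satisfies done → AF ¬error.
Paused ∈ Sat(AG (done → AF ¬error)).

Satisfied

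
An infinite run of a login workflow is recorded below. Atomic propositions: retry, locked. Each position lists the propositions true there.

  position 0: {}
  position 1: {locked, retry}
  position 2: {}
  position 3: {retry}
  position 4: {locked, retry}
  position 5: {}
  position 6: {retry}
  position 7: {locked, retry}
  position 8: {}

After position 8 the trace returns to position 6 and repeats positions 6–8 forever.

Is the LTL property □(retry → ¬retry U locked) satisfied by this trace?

retry → ¬retry U locked must hold at every position from 0 onward. It fails at position 3, so □(retry → ¬retry U locked) is false.
Positions where retry holds: 1, 3, 4, 6, 7.
Check ¬retry U locked at each: 1→ok, 3→fails, 4→ok, 6→fails, 7→ok.

No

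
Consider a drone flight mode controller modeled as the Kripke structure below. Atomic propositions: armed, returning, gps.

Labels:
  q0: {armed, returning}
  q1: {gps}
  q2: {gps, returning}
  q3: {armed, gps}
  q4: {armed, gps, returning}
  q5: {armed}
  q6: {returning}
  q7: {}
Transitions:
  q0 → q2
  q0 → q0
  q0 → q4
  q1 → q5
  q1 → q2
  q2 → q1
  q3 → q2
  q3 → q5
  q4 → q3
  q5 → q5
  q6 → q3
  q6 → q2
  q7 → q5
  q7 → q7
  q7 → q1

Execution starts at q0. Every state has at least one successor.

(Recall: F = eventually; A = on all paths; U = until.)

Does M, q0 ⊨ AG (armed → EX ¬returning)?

No

States satisfying armed → EX ¬returning: {q1, q2, q3, q4, q5, q6, q7}.
States satisfying AG (armed → EX ¬returning): {q1, q2, q3, q4, q5, q6, q7}.
q0 is reachable from q0 and violates armed → EX ¬returning, so AG fails at q0.
q0 ∉ Sat(AG (armed → EX ¬returning)).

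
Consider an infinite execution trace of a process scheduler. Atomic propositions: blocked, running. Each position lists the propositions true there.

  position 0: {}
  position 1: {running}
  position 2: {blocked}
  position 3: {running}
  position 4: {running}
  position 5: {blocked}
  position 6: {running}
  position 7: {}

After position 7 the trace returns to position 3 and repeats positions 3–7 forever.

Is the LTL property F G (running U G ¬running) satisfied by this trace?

Violated

G (running U G ¬running) is false at every position 0..7, so it never becomes true and F G (running U G ¬running) fails.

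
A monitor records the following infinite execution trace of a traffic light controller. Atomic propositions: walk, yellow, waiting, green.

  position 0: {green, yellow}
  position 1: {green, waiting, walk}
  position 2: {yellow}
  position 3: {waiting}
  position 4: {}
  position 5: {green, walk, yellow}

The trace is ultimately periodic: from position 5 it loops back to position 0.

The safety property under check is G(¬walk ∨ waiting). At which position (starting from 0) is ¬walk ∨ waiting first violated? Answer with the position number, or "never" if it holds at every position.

5

Check ¬walk ∨ waiting at each position in order: 0 ✓, 1 ✓, 2 ✓, 3 ✓, 4 ✓.
At position 5 the labels are {green, walk, yellow}, so ¬walk ∨ waiting is false there. This is the first violation.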